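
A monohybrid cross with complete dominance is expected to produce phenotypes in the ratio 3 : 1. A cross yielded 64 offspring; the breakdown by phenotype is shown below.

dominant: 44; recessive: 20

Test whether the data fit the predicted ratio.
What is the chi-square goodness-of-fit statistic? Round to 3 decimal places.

Ratio total = 4. Expected counts: 64×3/4 = 48, 64×1/4 = 16.
cat            O        E   (O−E)²/E
dominant      44       48     0.3333
recessive     20       16     1.0000
Sum = 1.333

1.333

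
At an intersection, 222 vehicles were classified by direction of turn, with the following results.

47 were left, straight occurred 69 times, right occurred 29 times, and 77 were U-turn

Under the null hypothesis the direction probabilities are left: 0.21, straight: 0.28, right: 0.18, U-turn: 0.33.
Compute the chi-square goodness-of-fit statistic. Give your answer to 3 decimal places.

3.953

Expected counts E_i = n·p_i: 222×0.21 = 46.62, 222×0.28 = 62.16, 222×0.18 = 39.96, 222×0.33 = 73.26.
cat           O        E   (O−E)²/E
left         47    46.62     0.0031
straight     69    62.16     0.7527
right        29    39.96     3.0060
U-turn       77    73.26     0.1909
Sum = 3.953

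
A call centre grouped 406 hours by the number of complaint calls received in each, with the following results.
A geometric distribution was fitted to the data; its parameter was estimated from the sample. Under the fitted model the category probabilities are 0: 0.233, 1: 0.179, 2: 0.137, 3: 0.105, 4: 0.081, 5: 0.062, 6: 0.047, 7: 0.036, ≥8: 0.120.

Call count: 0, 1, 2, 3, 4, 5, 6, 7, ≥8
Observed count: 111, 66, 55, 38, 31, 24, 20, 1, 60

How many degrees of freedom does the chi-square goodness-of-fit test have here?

7

There are k = 9 categories and 1 parameter estimated from the data, so df = 9 − 1 − 1 = 7.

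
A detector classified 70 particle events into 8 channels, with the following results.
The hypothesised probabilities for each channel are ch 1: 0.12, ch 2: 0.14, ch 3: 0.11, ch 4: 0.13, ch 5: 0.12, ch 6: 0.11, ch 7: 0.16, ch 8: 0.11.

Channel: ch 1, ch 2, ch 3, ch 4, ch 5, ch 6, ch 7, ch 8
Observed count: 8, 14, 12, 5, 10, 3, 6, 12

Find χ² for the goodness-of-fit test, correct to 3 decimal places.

14.057

Expected counts E_i = n·p_i: 70×0.12 = 8.4, 70×0.14 = 9.8, 70×0.11 = 7.7, 70×0.13 = 9.1, 70×0.12 = 8.4, 70×0.11 = 7.7, 70×0.16 = 11.2, 70×0.11 = 7.7.
ch 1: (8 − 8.4)²/8.4 = 0.16/8.4 = 0.0190
ch 2: (14 − 9.8)²/9.8 = 17.64/9.8 = 1.8000
ch 3: (12 − 7.7)²/7.7 = 18.49/7.7 = 2.4013
ch 4: (5 − 9.1)²/9.1 = 16.81/9.1 = 1.8473
ch 5: (10 − 8.4)²/8.4 = 2.56/8.4 = 0.3048
ch 6: (3 − 7.7)²/7.7 = 22.09/7.7 = 2.8688
ch 7: (6 − 11.2)²/11.2 = 27.04/11.2 = 2.4143
ch 8: (12 − 7.7)²/7.7 = 18.49/7.7 = 2.4013
Sum = 14.057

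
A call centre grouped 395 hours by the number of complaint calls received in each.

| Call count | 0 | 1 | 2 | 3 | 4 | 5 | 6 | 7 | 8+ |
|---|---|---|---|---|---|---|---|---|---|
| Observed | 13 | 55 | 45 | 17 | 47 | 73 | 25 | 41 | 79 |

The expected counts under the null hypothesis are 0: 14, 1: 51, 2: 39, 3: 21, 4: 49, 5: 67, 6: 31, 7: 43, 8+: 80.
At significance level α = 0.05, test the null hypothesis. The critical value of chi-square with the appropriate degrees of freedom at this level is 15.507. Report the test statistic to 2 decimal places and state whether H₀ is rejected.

3.96; do not reject

χ² = (13−14)²/14 + (55−51)²/51 + (45−39)²/39 + (17−21)²/21 + (47−49)²/49 + (73−67)²/67 + (25−31)²/31 + (41−43)²/43 + (79−80)²/80
   = 0.071 + 0.314 + 0.923 + 0.762 + 0.082 + 0.537 + 1.161 + 0.093 + 0.013
Sum = 3.96
df = 8. Since 3.96 < 15.507, we do not reject H₀.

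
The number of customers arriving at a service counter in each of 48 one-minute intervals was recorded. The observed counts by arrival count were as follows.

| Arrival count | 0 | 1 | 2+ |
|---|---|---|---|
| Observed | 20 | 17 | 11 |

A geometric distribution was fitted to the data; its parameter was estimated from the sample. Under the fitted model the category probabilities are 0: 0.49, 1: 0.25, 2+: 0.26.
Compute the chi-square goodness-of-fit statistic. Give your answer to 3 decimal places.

2.786

Expected counts E_i = n·p_i: 48×0.49 = 23.52, 48×0.25 = 12, 48×0.26 = 12.48.
cat         O        E   (O−E)²/E
0          20    23.52     0.5268
1          17       12     2.0833
2+         11    12.48     0.1755
Sum = 2.786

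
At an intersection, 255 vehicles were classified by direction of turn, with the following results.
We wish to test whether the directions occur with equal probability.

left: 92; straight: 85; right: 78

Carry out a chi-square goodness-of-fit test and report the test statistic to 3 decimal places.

Expected count for each of the 3 categories: 255/3 = 85.
left: (92 − 85)²/85 = 49/85 = 0.5765
straight: (85 − 85)²/85 = 0/85 = 0.0000
right: (78 − 85)²/85 = 49/85 = 0.5765
Sum = 1.153

1.153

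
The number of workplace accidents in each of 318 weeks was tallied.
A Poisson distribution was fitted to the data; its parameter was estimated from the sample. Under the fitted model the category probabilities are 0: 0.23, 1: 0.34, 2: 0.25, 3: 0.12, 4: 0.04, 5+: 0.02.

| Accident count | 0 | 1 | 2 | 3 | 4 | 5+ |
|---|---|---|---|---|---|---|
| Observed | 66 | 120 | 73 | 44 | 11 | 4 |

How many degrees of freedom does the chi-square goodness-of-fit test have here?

There are k = 6 categories and 1 parameter estimated from the data, so df = 6 − 1 − 1 = 4.

4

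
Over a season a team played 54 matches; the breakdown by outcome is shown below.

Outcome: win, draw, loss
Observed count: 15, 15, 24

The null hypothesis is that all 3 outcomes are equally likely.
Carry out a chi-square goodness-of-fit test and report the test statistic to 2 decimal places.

3.00

Under H₀ each category has probability 1/3, so each expected count is 54/3 = 18.
win: (15 − 18)²/18 = 9/18 = 0.500
draw: (15 − 18)²/18 = 9/18 = 0.500
loss: (24 − 18)²/18 = 36/18 = 2.000
Sum = 3.00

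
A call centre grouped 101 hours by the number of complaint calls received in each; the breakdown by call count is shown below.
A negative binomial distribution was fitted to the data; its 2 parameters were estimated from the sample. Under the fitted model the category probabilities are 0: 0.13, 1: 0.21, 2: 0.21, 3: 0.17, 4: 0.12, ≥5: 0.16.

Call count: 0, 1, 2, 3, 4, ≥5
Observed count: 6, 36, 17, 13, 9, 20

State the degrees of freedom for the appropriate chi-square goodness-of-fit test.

3

There are k = 6 categories and 2 parameters estimated from the data, so df = 6 − 1 − 2 = 3.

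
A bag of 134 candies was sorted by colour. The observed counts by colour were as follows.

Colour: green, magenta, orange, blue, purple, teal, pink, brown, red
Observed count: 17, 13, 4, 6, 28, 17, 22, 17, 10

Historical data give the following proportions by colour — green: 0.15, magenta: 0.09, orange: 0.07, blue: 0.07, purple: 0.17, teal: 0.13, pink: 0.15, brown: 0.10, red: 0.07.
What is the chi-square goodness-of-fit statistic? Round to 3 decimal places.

7.249

Expected counts E_i = n·p_i: 134×0.15 = 20.1, 134×0.09 = 12.06, 134×0.07 = 9.38, 134×0.07 = 9.38, 134×0.17 = 22.78, 134×0.13 = 17.42, 134×0.15 = 20.1, 134×0.10 = 13.4, 134×0.07 = 9.38.
green: (17 − 20.1)²/20.1 = 9.61/20.1 = 0.4781
magenta: (13 − 12.06)²/12.06 = 0.8836/12.06 = 0.0733
orange: (4 − 9.38)²/9.38 = 28.9444/9.38 = 3.0858
blue: (6 − 9.38)²/9.38 = 11.4244/9.38 = 1.2180
purple: (28 − 22.78)²/22.78 = 27.2484/22.78 = 1.1962
teal: (17 − 17.42)²/17.42 = 0.1764/17.42 = 0.0101
pink: (22 − 20.1)²/20.1 = 3.61/20.1 = 0.1796
brown: (17 − 13.4)²/13.4 = 12.96/13.4 = 0.9672
red: (10 − 9.38)²/9.38 = 0.3844/9.38 = 0.0410
Sum = 7.249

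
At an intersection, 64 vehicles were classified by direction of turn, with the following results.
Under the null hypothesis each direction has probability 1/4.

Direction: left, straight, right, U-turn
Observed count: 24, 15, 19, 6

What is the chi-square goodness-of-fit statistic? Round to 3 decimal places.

10.875

Expected count for each of the 4 categories: 64/4 = 16.
cat           O        E   (O−E)²/E
left         24       16     4.0000
straight     15       16     0.0625
right        19       16     0.5625
U-turn        6       16     6.2500
Sum = 10.875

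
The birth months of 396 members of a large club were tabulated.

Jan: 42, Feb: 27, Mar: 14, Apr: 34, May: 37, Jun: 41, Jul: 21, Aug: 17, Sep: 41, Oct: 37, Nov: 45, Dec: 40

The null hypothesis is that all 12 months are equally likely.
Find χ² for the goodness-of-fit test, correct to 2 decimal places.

37.33

Under H₀ each category has probability 1/12, so each expected count is 396/12 = 33.
Jan: (42 − 33)²/33 = 81/33 = 2.455
Feb: (27 − 33)²/33 = 36/33 = 1.091
Mar: (14 − 33)²/33 = 361/33 = 10.939
Apr: (34 − 33)²/33 = 1/33 = 0.030
May: (37 − 33)²/33 = 16/33 = 0.485
Jun: (41 − 33)²/33 = 64/33 = 1.939
Jul: (21 − 33)²/33 = 144/33 = 4.364
Aug: (17 − 33)²/33 = 256/33 = 7.758
Sep: (41 − 33)²/33 = 64/33 = 1.939
Oct: (37 − 33)²/33 = 16/33 = 0.485
Nov: (45 − 33)²/33 = 144/33 = 4.364
Dec: (40 − 33)²/33 = 49/33 = 1.485
Sum = 37.33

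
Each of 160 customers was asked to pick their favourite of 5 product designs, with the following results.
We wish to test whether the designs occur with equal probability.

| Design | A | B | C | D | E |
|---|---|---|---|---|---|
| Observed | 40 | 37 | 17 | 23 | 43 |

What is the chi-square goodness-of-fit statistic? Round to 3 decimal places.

Under H₀ each category has probability 1/5, so each expected count is 160/5 = 32.
χ² = (40−32)²/32 + (37−32)²/32 + (17−32)²/32 + (23−32)²/32 + (43−32)²/32
   = 2.0000 + 0.7813 + 7.0313 + 2.5313 + 3.7813
Sum = 16.125

16.125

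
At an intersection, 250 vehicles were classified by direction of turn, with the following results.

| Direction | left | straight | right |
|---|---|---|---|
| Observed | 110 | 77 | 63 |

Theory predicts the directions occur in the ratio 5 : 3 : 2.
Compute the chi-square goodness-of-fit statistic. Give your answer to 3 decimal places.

5.233

Ratio total = 10. Expected counts: 250×5/10 = 125, 250×3/10 = 75, 250×2/10 = 50.
cat           O        E   (O−E)²/E
left        110      125     1.8000
straight     77       75     0.0533
right        63       50     3.3800
Sum = 5.233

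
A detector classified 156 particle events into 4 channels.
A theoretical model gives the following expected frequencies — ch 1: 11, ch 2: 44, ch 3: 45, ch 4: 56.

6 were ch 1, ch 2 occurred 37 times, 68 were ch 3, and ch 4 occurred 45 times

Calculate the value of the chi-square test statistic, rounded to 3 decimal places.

χ² = (6−11)²/11 + (37−44)²/44 + (68−45)²/45 + (45−56)²/56
   = 2.2727 + 1.1136 + 11.7556 + 2.1607
Sum = 17.303

17.303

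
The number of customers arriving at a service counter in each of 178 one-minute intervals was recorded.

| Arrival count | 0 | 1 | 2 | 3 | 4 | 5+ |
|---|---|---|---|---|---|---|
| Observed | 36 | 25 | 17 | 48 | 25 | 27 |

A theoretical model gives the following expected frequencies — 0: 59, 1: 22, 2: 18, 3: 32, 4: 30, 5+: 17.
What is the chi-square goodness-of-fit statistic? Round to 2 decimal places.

24.15

χ² = (36−59)²/59 + (25−22)²/22 + (17−18)²/18 + (48−32)²/32 + (25−30)²/30 + (27−17)²/17
   = 8.966 + 0.409 + 0.056 + 8.000 + 0.833 + 5.882
Sum = 24.15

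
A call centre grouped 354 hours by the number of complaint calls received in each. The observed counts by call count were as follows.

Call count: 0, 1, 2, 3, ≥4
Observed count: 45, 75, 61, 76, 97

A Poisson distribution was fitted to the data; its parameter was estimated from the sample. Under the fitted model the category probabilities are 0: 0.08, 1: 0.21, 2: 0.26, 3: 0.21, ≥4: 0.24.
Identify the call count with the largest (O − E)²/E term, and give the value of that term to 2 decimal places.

2, 10.47

Expected counts E_i = n·p_i: 354×0.08 = 28.32, 354×0.21 = 74.34, 354×0.26 = 92.04, 354×0.21 = 74.34, 354×0.24 = 84.96.
0: (45 − 28.32)²/28.32 = 278.2224/28.32 = 9.824
1: (75 − 74.34)²/74.34 = 0.4356/74.34 = 0.006
2: (61 − 92.04)²/92.04 = 963.4816/92.04 = 10.468
3: (76 − 74.34)²/74.34 = 2.7556/74.34 = 0.037
≥4: (97 − 84.96)²/84.96 = 144.9616/84.96 = 1.706
The largest term is for 2: 10.47.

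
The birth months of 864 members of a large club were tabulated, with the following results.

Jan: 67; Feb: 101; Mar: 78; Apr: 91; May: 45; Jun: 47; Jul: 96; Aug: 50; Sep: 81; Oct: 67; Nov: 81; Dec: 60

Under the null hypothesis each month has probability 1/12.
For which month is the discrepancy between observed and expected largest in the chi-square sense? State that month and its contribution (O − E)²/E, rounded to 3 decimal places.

Expected count for each of the 12 categories: 864/12 = 72.
Jan: (67 − 72)²/72 = 25/72 = 0.3472
Feb: (101 − 72)²/72 = 841/72 = 11.6806
Mar: (78 − 72)²/72 = 36/72 = 0.5000
Apr: (91 − 72)²/72 = 361/72 = 5.0139
May: (45 − 72)²/72 = 729/72 = 10.1250
Jun: (47 − 72)²/72 = 625/72 = 8.6806
Jul: (96 − 72)²/72 = 576/72 = 8.0000
Aug: (50 − 72)²/72 = 484/72 = 6.7222
Sep: (81 − 72)²/72 = 81/72 = 1.1250
Oct: (67 − 72)²/72 = 25/72 = 0.3472
Nov: (81 − 72)²/72 = 81/72 = 1.1250
Dec: (60 − 72)²/72 = 144/72 = 2.0000
The largest term is for Feb: 11.681.

Feb, 11.681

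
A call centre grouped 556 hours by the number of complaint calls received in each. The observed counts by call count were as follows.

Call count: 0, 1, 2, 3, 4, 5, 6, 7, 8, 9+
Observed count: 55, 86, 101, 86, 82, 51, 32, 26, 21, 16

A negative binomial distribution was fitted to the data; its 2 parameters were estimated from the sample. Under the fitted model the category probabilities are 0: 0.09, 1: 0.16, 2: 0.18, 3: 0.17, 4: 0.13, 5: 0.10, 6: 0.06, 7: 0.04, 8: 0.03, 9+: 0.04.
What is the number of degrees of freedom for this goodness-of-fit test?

There are k = 10 categories and 2 parameters estimated from the data, so df = 10 − 1 − 2 = 7.

7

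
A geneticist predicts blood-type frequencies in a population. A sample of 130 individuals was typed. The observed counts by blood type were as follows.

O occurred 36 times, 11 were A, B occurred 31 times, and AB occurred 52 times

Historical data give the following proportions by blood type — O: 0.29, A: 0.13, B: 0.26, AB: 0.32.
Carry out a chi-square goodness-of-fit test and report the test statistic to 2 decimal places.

4.97

Expected counts E_i = n·p_i: 130×0.29 = 37.7, 130×0.13 = 16.9, 130×0.26 = 33.8, 130×0.32 = 41.6.
χ² = (36−37.7)²/37.7 + (11−16.9)²/16.9 + (31−33.8)²/33.8 + (52−41.6)²/41.6
   = 0.077 + 2.060 + 0.232 + 2.600
Sum = 4.97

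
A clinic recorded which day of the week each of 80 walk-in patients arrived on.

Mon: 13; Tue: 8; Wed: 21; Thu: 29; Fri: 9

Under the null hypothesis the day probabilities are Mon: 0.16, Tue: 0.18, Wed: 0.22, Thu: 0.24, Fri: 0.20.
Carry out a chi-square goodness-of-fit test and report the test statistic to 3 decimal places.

Expected counts E_i = n·p_i: 80×0.16 = 12.8, 80×0.18 = 14.4, 80×0.22 = 17.6, 80×0.24 = 19.2, 80×0.20 = 16.
Mon: (13 − 12.8)²/12.8 = 0.04/12.8 = 0.0031
Tue: (8 − 14.4)²/14.4 = 40.96/14.4 = 2.8444
Wed: (21 − 17.6)²/17.6 = 11.56/17.6 = 0.6568
Thu: (29 − 19.2)²/19.2 = 96.04/19.2 = 5.0021
Fri: (9 − 16)²/16 = 49/16 = 3.0625
Sum = 11.569

11.569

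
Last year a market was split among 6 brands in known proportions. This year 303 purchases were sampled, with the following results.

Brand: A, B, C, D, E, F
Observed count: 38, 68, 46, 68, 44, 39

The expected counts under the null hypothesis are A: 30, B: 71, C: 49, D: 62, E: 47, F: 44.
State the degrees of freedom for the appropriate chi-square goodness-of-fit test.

5

There are k = 6 categories and no parameters were estimated from the data, so df = 6 − 1 = 5.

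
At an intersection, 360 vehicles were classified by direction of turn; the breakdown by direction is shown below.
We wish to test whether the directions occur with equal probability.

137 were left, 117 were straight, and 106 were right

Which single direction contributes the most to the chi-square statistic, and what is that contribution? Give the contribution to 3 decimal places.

left, 2.408

Under H₀ each category has probability 1/3, so each expected count is 360/3 = 120.
χ² = (137−120)²/120 + (117−120)²/120 + (106−120)²/120
   = 2.4083 + 0.0750 + 1.6333
The largest term is for left: 2.408.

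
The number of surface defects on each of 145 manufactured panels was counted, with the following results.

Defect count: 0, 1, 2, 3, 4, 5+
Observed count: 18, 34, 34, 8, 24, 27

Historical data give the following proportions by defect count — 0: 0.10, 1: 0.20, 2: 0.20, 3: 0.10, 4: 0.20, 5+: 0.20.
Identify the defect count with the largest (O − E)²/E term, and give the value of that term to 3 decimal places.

Expected counts E_i = n·p_i: 145×0.10 = 14.5, 145×0.20 = 29, 145×0.20 = 29, 145×0.10 = 14.5, 145×0.20 = 29, 145×0.20 = 29.
cat         O        E   (O−E)²/E
0          18     14.5     0.8448
1          34       29     0.8621
2          34       29     0.8621
3           8     14.5     2.9138
4          24       29     0.8621
5+         27       29     0.1379
The largest term is for 3: 2.914.

3, 2.914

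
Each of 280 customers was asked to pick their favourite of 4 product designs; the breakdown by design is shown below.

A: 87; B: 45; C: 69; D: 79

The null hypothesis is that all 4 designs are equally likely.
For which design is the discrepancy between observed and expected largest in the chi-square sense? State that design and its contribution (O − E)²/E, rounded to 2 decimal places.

Under H₀ each category has probability 1/4, so each expected count is 280/4 = 70.
cat         O        E   (O−E)²/E
A          87       70      4.129
B          45       70      8.929
C          69       70      0.014
D          79       70      1.157
The largest term is for B: 8.93.

B, 8.93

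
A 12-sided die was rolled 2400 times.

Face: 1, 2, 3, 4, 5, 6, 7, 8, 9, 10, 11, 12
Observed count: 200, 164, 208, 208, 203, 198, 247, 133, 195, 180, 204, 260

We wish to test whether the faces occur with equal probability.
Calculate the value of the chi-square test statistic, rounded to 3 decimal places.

Under H₀ each category has probability 1/12, so each expected count is 2400/12 = 200.
χ² = (200−200)²/200 + (164−200)²/200 + (208−200)²/200 + (208−200)²/200 + (203−200)²/200 + (198−200)²/200 + (247−200)²/200 + (133−200)²/200 + (195−200)²/200 + (180−200)²/200 + (204−200)²/200 + (260−200)²/200
   = 0.0000 + 6.4800 + 0.3200 + 0.3200 + 0.0450 + 0.0200 + 11.0450 + 22.4450 + 0.1250 + 2.0000 + 0.0800 + 18.0000
Sum = 60.880

60.880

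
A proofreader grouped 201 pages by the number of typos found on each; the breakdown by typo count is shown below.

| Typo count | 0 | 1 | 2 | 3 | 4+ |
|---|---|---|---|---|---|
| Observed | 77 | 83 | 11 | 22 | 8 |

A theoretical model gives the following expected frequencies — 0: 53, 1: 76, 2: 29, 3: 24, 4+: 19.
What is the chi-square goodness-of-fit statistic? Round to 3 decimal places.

29.220

cat         O        E   (O−E)²/E
0          77       53    10.8679
1          83       76     0.6447
2          11       29    11.1724
3          22       24     0.1667
4+          8       19     6.3684
Sum = 29.220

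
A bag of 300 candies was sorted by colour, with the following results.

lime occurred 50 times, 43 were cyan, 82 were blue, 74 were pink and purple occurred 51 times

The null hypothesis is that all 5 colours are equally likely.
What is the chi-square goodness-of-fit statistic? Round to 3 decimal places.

Expected count for each of the 5 categories: 300/5 = 60.
χ² = (50−60)²/60 + (43−60)²/60 + (82−60)²/60 + (74−60)²/60 + (51−60)²/60
   = 1.6667 + 4.8167 + 8.0667 + 3.2667 + 1.3500
Sum = 19.167

19.167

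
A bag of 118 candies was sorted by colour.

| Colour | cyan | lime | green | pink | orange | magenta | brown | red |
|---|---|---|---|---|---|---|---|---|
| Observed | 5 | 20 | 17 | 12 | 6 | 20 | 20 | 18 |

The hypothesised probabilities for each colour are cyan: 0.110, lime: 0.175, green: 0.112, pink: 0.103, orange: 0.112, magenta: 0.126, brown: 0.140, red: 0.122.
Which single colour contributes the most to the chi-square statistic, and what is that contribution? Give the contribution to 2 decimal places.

Expected counts E_i = n·p_i: 118×0.110 = 12.98, 118×0.175 = 20.65, 118×0.112 = 13.216, 118×0.103 = 12.154, 118×0.112 = 13.216, 118×0.126 = 14.868, 118×0.140 = 16.52, 118×0.122 = 14.396.
cyan: (5 − 12.98)²/12.98 = 63.6804/12.98 = 4.906
lime: (20 − 20.65)²/20.65 = 0.4225/20.65 = 0.020
green: (17 − 13.216)²/13.216 = 14.318656/13.216 = 1.083
pink: (12 − 12.154)²/12.154 = 0.023716/12.154 = 0.002
orange: (6 − 13.216)²/13.216 = 52.070656/13.216 = 3.940
magenta: (20 − 14.868)²/14.868 = 26.337424/14.868 = 1.771
brown: (20 − 16.52)²/16.52 = 12.1104/16.52 = 0.733
red: (18 − 14.396)²/14.396 = 12.988816/14.396 = 0.902
The largest term is for cyan: 4.91.

cyan, 4.91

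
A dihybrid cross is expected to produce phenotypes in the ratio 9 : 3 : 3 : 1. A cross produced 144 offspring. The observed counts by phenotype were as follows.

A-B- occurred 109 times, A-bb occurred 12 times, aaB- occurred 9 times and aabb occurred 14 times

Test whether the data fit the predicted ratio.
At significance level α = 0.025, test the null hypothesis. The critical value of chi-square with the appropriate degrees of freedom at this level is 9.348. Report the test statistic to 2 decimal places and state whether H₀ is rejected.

Ratio total = 16. Expected counts: 144×9/16 = 81, 144×3/16 = 27, 144×3/16 = 27, 144×1/16 = 9.
A-B-: (109 − 81)²/81 = 784/81 = 9.679
A-bb: (12 − 27)²/27 = 225/27 = 8.333
aaB-: (9 − 27)²/27 = 324/27 = 12.000
aabb: (14 − 9)²/9 = 25/9 = 2.778
Sum = 32.79
df = 3. Since 32.79 > 9.348, we reject H₀.

32.79; reject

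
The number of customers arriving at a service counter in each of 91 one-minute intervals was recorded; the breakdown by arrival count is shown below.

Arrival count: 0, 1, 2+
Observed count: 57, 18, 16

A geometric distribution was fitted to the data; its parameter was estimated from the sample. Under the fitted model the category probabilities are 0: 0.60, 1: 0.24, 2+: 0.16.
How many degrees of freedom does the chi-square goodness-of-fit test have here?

There are k = 3 categories and 1 parameter estimated from the data, so df = 3 − 1 − 1 = 1.

1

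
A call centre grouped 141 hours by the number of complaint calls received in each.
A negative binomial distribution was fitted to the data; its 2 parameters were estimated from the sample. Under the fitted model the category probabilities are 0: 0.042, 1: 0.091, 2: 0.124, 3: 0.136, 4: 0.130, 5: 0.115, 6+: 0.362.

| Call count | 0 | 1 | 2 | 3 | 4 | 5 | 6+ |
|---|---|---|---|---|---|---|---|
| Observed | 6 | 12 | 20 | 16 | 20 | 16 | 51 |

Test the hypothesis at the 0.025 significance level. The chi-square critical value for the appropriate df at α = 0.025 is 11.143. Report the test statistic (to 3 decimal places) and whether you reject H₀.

Expected counts E_i = n·p_i: 141×0.042 = 5.922, 141×0.091 = 12.831, 141×0.124 = 17.484, 141×0.136 = 19.176, 141×0.130 = 18.33, 141×0.115 = 16.215, 141×0.362 = 51.042.
0: (6 − 5.922)²/5.922 = 0.006084/5.922 = 0.0010
1: (12 − 12.831)²/12.831 = 0.690561/12.831 = 0.0538
2: (20 − 17.484)²/17.484 = 6.330256/17.484 = 0.3621
3: (16 − 19.176)²/19.176 = 10.086976/19.176 = 0.5260
4: (20 − 18.33)²/18.33 = 2.7889/18.33 = 0.1521
5: (16 − 16.215)²/16.215 = 0.046225/16.215 = 0.0029
6+: (51 − 51.042)²/51.042 = 0.001764/51.042 = 0.0000
Sum = 1.098
df = 4. Since 1.098 < 11.143, we do not reject H₀.

1.098; do not reject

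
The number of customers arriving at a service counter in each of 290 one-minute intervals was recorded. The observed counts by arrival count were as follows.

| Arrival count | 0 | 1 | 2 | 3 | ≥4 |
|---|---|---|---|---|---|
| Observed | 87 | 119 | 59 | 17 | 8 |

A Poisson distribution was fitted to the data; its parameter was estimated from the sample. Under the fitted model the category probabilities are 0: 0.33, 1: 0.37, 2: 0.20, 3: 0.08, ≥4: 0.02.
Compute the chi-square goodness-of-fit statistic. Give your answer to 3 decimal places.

Expected counts E_i = n·p_i: 290×0.33 = 95.7, 290×0.37 = 107.3, 290×0.20 = 58, 290×0.08 = 23.2, 290×0.02 = 5.8.
0: (87 − 95.7)²/95.7 = 75.69/95.7 = 0.7909
1: (119 − 107.3)²/107.3 = 136.89/107.3 = 1.2758
2: (59 − 58)²/58 = 1/58 = 0.0172
3: (17 − 23.2)²/23.2 = 38.44/23.2 = 1.6569
≥4: (8 − 5.8)²/5.8 = 4.84/5.8 = 0.8345
Sum = 4.575

4.575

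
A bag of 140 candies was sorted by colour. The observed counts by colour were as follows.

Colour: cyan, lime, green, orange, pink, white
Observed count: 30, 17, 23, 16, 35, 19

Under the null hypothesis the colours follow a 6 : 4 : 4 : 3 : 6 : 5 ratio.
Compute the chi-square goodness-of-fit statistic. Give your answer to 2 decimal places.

Ratio total = 28. Expected counts: 140×6/28 = 30, 140×4/28 = 20, 140×4/28 = 20, 140×3/28 = 15, 140×6/28 = 30, 140×5/28 = 25.
cat         O        E   (O−E)²/E
cyan       30       30      0.000
lime       17       20      0.450
green      23       20      0.450
orange     16       15      0.067
pink       35       30      0.833
white      19       25      1.440
Sum = 3.24

3.24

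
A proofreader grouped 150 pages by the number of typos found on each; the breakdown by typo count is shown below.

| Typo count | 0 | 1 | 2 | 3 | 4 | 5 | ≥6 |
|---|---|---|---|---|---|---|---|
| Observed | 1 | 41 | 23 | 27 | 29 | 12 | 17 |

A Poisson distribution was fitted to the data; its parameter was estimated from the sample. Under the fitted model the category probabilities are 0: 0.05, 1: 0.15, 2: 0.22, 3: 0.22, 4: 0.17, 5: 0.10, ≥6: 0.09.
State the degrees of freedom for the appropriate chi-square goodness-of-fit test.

There are k = 7 categories and 1 parameter estimated from the data, so df = 7 − 1 − 1 = 5.

5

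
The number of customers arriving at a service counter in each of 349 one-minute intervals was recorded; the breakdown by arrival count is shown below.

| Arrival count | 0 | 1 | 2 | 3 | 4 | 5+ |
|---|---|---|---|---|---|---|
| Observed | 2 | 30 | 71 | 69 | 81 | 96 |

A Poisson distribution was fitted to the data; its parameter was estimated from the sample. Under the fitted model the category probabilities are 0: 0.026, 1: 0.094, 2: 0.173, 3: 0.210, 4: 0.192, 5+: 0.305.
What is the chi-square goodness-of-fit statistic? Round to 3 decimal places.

Expected counts E_i = n·p_i: 349×0.026 = 9.074, 349×0.094 = 32.806, 349×0.173 = 60.377, 349×0.210 = 73.29, 349×0.192 = 67.008, 349×0.305 = 106.445.
χ² = (2−9.074)²/9.074 + (30−32.806)²/32.806 + (71−60.377)²/60.377 + (69−73.29)²/73.29 + (81−67.008)²/67.008 + (96−106.445)²/106.445
   = 5.5148 + 0.2400 + 1.8691 + 0.2511 + 2.9217 + 1.0249
Sum = 11.822

11.822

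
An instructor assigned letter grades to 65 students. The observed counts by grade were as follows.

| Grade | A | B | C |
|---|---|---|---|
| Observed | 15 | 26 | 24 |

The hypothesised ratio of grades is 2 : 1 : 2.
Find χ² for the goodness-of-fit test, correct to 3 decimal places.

17.808

Ratio total = 5. Expected counts: 65×2/5 = 26, 65×1/5 = 13, 65×2/5 = 26.
A: (15 − 26)²/26 = 121/26 = 4.6538
B: (26 − 13)²/13 = 169/13 = 13.0000
C: (24 − 26)²/26 = 4/26 = 0.1538
Sum = 17.808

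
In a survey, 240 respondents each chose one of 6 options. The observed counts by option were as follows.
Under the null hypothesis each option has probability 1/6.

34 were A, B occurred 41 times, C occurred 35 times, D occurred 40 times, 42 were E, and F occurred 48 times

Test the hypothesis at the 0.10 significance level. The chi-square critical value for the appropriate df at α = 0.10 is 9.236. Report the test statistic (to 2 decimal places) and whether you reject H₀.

3.25; do not reject

Under H₀ each category has probability 1/6, so each expected count is 240/6 = 40.
χ² = (34−40)²/40 + (41−40)²/40 + (35−40)²/40 + (40−40)²/40 + (42−40)²/40 + (48−40)²/40
   = 0.900 + 0.025 + 0.625 + 0.000 + 0.100 + 1.600
Sum = 3.25
df = 5. Since 3.25 < 9.236, we do not reject H₀.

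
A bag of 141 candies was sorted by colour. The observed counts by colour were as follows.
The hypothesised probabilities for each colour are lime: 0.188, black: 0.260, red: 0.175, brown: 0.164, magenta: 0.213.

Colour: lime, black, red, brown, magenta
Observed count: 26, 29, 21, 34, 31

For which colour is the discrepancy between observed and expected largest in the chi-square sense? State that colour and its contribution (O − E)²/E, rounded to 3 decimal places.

Expected counts E_i = n·p_i: 141×0.188 = 26.508, 141×0.260 = 36.66, 141×0.175 = 24.675, 141×0.164 = 23.124, 141×0.213 = 30.033.
χ² = (26−26.508)²/26.508 + (29−36.66)²/36.66 + (21−24.675)²/24.675 + (34−23.124)²/23.124 + (31−30.033)²/30.033
   = 0.0097 + 1.6005 + 0.5473 + 5.1154 + 0.0311
The largest term is for brown: 5.115.

brown, 5.115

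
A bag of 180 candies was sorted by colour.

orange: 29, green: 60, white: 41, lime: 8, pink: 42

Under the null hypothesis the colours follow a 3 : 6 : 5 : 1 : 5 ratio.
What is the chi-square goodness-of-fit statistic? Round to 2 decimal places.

1.48

Ratio total = 20. Expected counts: 180×3/20 = 27, 180×6/20 = 54, 180×5/20 = 45, 180×1/20 = 9, 180×5/20 = 45.
orange: (29 − 27)²/27 = 4/27 = 0.148
green: (60 − 54)²/54 = 36/54 = 0.667
white: (41 − 45)²/45 = 16/45 = 0.356
lime: (8 − 9)²/9 = 1/9 = 0.111
pink: (42 − 45)²/45 = 9/45 = 0.200
Sum = 1.48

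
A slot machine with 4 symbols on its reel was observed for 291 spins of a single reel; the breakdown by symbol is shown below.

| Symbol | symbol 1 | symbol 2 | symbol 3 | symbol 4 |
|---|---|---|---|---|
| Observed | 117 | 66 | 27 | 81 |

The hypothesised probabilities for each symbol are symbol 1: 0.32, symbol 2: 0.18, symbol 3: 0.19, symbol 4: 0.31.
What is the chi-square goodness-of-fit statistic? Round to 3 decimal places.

Expected counts E_i = n·p_i: 291×0.32 = 93.12, 291×0.18 = 52.38, 291×0.19 = 55.29, 291×0.31 = 90.21.
symbol 1: (117 − 93.12)²/93.12 = 570.2544/93.12 = 6.1239
symbol 2: (66 − 52.38)²/52.38 = 185.5044/52.38 = 3.5415
symbol 3: (27 − 55.29)²/55.29 = 800.3241/55.29 = 14.4750
symbol 4: (81 − 90.21)²/90.21 = 84.8241/90.21 = 0.9403
Sum = 25.081

25.081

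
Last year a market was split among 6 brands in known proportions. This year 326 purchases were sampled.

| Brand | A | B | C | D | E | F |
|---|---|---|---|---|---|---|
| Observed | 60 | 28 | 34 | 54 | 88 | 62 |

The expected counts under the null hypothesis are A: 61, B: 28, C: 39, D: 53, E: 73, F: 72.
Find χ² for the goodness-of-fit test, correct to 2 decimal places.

5.15

χ² = (60−61)²/61 + (28−28)²/28 + (34−39)²/39 + (54−53)²/53 + (88−73)²/73 + (62−72)²/72
   = 0.016 + 0.000 + 0.641 + 0.019 + 3.082 + 1.389
Sum = 5.15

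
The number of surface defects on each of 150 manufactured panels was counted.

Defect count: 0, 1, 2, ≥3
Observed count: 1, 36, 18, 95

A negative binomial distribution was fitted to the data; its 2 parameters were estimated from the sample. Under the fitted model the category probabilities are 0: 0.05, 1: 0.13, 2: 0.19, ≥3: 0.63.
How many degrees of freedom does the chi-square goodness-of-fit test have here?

There are k = 4 categories and 2 parameters estimated from the data, so df = 4 − 1 − 2 = 1.

1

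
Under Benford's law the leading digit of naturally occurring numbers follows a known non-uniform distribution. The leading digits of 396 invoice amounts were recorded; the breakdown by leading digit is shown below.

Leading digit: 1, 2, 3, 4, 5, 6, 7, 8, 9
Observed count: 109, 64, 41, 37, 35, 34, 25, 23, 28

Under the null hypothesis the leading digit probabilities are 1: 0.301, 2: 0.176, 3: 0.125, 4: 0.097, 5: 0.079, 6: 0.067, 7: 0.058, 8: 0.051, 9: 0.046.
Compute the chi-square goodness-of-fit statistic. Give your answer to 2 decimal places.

11.22

Expected counts E_i = n·p_i: 396×0.301 = 119.196, 396×0.176 = 69.696, 396×0.125 = 49.5, 396×0.097 = 38.412, 396×0.079 = 31.284, 396×0.067 = 26.532, 396×0.058 = 22.968, 396×0.051 = 20.196, 396×0.046 = 18.216.
1: (109 − 119.196)²/119.196 = 103.958416/119.196 = 0.872
2: (64 − 69.696)²/69.696 = 32.444416/69.696 = 0.466
3: (41 − 49.5)²/49.5 = 72.25/49.5 = 1.460
4: (37 − 38.412)²/38.412 = 1.993744/38.412 = 0.052
5: (35 − 31.284)²/31.284 = 13.808656/31.284 = 0.441
6: (34 − 26.532)²/26.532 = 55.771024/26.532 = 2.102
7: (25 − 22.968)²/22.968 = 4.129024/22.968 = 0.180
8: (23 − 20.196)²/20.196 = 7.862416/20.196 = 0.389
9: (28 − 18.216)²/18.216 = 95.726656/18.216 = 5.255
Sum = 11.22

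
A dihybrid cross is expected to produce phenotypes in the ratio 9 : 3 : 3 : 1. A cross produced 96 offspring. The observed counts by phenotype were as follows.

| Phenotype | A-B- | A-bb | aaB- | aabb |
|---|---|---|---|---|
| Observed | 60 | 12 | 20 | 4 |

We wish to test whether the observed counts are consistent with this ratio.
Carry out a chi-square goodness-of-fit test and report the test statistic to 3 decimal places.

3.556

Ratio total = 16. Expected counts: 96×9/16 = 54, 96×3/16 = 18, 96×3/16 = 18, 96×1/16 = 6.
χ² = (60−54)²/54 + (12−18)²/18 + (20−18)²/18 + (4−6)²/6
   = 0.6667 + 2.0000 + 0.2222 + 0.6667
Sum = 3.556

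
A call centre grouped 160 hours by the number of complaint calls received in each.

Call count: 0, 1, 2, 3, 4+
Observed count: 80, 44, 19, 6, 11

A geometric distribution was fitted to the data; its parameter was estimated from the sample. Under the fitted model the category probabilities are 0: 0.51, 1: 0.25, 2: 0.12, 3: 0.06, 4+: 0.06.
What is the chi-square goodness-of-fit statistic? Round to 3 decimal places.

Expected counts E_i = n·p_i: 160×0.51 = 81.6, 160×0.25 = 40, 160×0.12 = 19.2, 160×0.06 = 9.6, 160×0.06 = 9.6.
cat         O        E   (O−E)²/E
0          80     81.6     0.0314
1          44       40     0.4000
2          19     19.2     0.0021
3           6      9.6     1.3500
4+         11      9.6     0.2042
Sum = 1.988

1.988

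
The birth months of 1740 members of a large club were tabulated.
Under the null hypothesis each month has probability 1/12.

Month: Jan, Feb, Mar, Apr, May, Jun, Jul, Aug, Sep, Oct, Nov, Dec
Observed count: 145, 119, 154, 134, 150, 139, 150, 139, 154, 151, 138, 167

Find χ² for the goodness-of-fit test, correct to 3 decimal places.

11.379

Under H₀ each category has probability 1/12, so each expected count is 1740/12 = 145.
χ² = (145−145)²/145 + (119−145)²/145 + (154−145)²/145 + (134−145)²/145 + (150−145)²/145 + (139−145)²/145 + (150−145)²/145 + (139−145)²/145 + (154−145)²/145 + (151−145)²/145 + (138−145)²/145 + (167−145)²/145
   = 0.0000 + 4.6621 + 0.5586 + 0.8345 + 0.1724 + 0.2483 + 0.1724 + 0.2483 + 0.5586 + 0.2483 + 0.3379 + 3.3379
Sum = 11.379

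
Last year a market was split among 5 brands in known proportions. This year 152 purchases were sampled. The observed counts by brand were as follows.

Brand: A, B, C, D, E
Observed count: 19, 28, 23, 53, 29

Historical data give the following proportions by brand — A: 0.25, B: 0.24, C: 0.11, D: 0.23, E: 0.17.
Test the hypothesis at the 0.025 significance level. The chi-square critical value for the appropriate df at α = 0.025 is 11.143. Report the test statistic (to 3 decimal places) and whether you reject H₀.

Expected counts E_i = n·p_i: 152×0.25 = 38, 152×0.24 = 36.48, 152×0.11 = 16.72, 152×0.23 = 34.96, 152×0.17 = 25.84.
χ² = (19−38)²/38 + (28−36.48)²/36.48 + (23−16.72)²/16.72 + (53−34.96)²/34.96 + (29−25.84)²/25.84
   = 9.5000 + 1.9712 + 2.3588 + 9.3090 + 0.3864
Sum = 23.525
df = 4. Since 23.525 > 11.143, we reject H₀.

23.525; reject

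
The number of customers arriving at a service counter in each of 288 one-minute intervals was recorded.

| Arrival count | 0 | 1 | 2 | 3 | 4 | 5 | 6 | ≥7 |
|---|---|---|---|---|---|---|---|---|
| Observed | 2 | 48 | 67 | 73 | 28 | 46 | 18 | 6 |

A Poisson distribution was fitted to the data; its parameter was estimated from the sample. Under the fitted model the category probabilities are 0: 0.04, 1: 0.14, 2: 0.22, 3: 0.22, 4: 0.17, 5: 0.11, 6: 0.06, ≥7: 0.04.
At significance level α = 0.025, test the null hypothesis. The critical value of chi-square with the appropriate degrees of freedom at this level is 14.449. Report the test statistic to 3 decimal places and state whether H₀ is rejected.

29.127; reject

Expected counts E_i = n·p_i: 288×0.04 = 11.52, 288×0.14 = 40.32, 288×0.22 = 63.36, 288×0.22 = 63.36, 288×0.17 = 48.96, 288×0.11 = 31.68, 288×0.06 = 17.28, 288×0.04 = 11.52.
χ² = (2−11.52)²/11.52 + (48−40.32)²/40.32 + (67−63.36)²/63.36 + (73−63.36)²/63.36 + (28−48.96)²/48.96 + (46−31.68)²/31.68 + (18−17.28)²/17.28 + (6−11.52)²/11.52
   = 7.8672 + 1.4629 + 0.2091 + 1.4667 + 8.9731 + 6.4729 + 0.0300 + 2.6450
Sum = 29.127
df = 6. Since 29.127 > 14.449, we reject H₀.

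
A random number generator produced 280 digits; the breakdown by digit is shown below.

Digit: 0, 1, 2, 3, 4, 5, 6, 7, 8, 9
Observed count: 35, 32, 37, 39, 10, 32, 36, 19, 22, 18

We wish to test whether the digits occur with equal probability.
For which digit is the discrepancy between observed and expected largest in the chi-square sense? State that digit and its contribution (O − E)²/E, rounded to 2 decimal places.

Under H₀ each category has probability 1/10, so each expected count is 280/10 = 28.
χ² = (35−28)²/28 + (32−28)²/28 + (37−28)²/28 + (39−28)²/28 + (10−28)²/28 + (32−28)²/28 + (36−28)²/28 + (19−28)²/28 + (22−28)²/28 + (18−28)²/28
   = 1.750 + 0.571 + 2.893 + 4.321 + 11.571 + 0.571 + 2.286 + 2.893 + 1.286 + 3.571
The largest term is for 4: 11.57.

4, 11.57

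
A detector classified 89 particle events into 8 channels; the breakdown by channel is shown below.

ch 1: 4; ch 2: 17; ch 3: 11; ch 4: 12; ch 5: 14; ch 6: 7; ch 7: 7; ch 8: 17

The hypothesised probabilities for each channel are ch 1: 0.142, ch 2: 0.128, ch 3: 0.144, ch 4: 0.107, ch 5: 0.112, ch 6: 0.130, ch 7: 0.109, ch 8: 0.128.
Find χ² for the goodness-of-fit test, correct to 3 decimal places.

Expected counts E_i = n·p_i: 89×0.142 = 12.638, 89×0.128 = 11.392, 89×0.144 = 12.816, 89×0.107 = 9.523, 89×0.112 = 9.968, 89×0.130 = 11.57, 89×0.109 = 9.701, 89×0.128 = 11.392.
ch 1: (4 − 12.638)²/12.638 = 74.615044/12.638 = 5.9040
ch 2: (17 − 11.392)²/11.392 = 31.449664/11.392 = 2.7607
ch 3: (11 − 12.816)²/12.816 = 3.297856/12.816 = 0.2573
ch 4: (12 − 9.523)²/9.523 = 6.135529/9.523 = 0.6443
ch 5: (14 − 9.968)²/9.968 = 16.257024/9.968 = 1.6309
ch 6: (7 − 11.57)²/11.57 = 20.8849/11.57 = 1.8051
ch 7: (7 − 9.701)²/9.701 = 7.295401/9.701 = 0.7520
ch 8: (17 − 11.392)²/11.392 = 31.449664/11.392 = 2.7607
Sum = 16.515

16.515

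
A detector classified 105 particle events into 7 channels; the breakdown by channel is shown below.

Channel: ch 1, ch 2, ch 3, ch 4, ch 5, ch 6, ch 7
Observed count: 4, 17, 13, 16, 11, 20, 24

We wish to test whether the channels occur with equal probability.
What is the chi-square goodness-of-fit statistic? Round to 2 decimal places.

16.80

Expected count for each of the 7 categories: 105/7 = 15.
χ² = (4−15)²/15 + (17−15)²/15 + (13−15)²/15 + (16−15)²/15 + (11−15)²/15 + (20−15)²/15 + (24−15)²/15
   = 8.067 + 0.267 + 0.267 + 0.067 + 1.067 + 1.667 + 5.400
Sum = 16.80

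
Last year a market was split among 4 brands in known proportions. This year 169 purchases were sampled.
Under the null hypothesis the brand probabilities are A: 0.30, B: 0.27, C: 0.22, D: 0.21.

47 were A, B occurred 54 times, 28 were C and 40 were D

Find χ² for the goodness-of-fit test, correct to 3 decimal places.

4.645

Expected counts E_i = n·p_i: 169×0.30 = 50.7, 169×0.27 = 45.63, 169×0.22 = 37.18, 169×0.21 = 35.49.
A: (47 − 50.7)²/50.7 = 13.69/50.7 = 0.2700
B: (54 − 45.63)²/45.63 = 70.0569/45.63 = 1.5353
C: (28 − 37.18)²/37.18 = 84.2724/37.18 = 2.2666
D: (40 − 35.49)²/35.49 = 20.3401/35.49 = 0.5731
Sum = 4.645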